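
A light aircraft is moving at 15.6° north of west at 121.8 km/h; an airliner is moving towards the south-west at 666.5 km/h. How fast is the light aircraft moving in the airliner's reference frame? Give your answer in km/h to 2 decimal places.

615.92 km/h

Taking east as x and north as y: light aircraft velocity = (-117.313, 32.754) km/h; airliner velocity = (-471.287, -471.287) km/h.
Velocity of light aircraft relative to airliner = (-117.313, 32.754) − (-471.287, -471.287) = (353.973, 504.041) km/h.
Magnitude = |(353.973, 504.041)| = 615.918 km/h.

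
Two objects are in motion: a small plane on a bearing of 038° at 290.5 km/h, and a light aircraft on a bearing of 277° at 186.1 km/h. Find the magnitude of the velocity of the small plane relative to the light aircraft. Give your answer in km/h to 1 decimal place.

418.0 km/h

Taking east as x and north as y: small plane velocity = (178.850, 228.917) km/h; light aircraft velocity = (-184.713, 22.680) km/h.
Velocity of small plane relative to light aircraft = (178.850, 228.917) − (-184.713, 22.680) = (363.562, 206.237) km/h.
Magnitude = |(363.562, 206.237)| = 417.985 km/h.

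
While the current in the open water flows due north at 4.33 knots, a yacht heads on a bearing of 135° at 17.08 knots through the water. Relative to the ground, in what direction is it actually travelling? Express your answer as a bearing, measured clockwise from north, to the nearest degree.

Taking east as x and north as y: velocity relative to the water = (12.077, -12.077) knots; the water relative to ground = (0.000, 4.330) knots.
Velocity relative to ground = (12.077, -12.077) + (0.000, 4.330) = (12.077, -7.747) knots.
Bearing = atan2(12.08, -7.75) = 122.68° clockwise from north.

123°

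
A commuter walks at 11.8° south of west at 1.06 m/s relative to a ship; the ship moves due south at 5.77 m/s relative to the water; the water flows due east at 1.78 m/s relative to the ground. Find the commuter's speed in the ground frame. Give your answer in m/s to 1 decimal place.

In east/north components (m/s): commuter relative to ship = (-1.038, -0.217); ship relative to water = (0.000, -5.770); water relative to ground = (1.780, 0.000).
Sum = (0.742, -5.987) m/s.
Speed = |(0.742, -5.987)| = 6.033 m/s.

6.0 m/s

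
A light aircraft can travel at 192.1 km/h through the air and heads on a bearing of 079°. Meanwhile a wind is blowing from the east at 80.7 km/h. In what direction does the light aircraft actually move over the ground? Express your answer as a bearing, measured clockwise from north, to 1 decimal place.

071.2°

Taking east as x and north as y: velocity relative to the air = (188.571, 36.654) km/h; the air relative to ground = (-80.700, 0.000) km/h.
Velocity relative to ground = (188.571, 36.654) + (-80.700, 0.000) = (107.871, 36.654) km/h.
Bearing = atan2(107.87, 36.65) = 71.23° clockwise from north.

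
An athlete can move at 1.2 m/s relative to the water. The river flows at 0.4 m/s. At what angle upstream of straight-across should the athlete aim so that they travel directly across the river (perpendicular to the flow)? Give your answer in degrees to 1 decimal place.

To cancel the current, the upstream component of the athlete's velocity must equal the flow: 1.2 sin θ = 0.4.
sin θ = 0.4 / 1.2 = 0.3333.
θ = arcsin(0.3333) = 19.471°.

19.5°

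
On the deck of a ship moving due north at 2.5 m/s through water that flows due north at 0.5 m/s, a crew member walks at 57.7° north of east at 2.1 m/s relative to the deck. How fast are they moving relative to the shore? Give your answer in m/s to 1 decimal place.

In east/north components (m/s): crew member relative to ship = (1.122, 1.775); ship relative to water = (0.000, 2.500); water relative to ground = (0.000, 0.500).
Sum = (1.122, 4.775) m/s.
Speed = |(1.122, 4.775)| = 4.905 m/s.

4.9 m/s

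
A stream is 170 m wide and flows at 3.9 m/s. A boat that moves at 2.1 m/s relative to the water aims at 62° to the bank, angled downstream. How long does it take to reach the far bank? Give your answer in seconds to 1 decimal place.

The component of the boat's velocity perpendicular to the bank is 2.1 × sin 62° = 1.854 m/s.
The flow acts along the bank and has no component across it.
Time = 170 / 1.854 = 91.684 s.

91.7 s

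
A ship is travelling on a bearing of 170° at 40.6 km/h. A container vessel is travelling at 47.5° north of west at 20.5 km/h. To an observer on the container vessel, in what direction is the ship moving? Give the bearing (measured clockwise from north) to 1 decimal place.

159.2°

Taking east as x and north as y: ship velocity = (7.050, -39.983) km/h; container vessel velocity = (-13.850, 15.114) km/h.
Velocity of ship relative to container vessel = (7.050, -39.983) − (-13.850, 15.114) = (20.900, -55.097) km/h.
Bearing = atan2(20.90, -55.10) = 159.23° clockwise from north.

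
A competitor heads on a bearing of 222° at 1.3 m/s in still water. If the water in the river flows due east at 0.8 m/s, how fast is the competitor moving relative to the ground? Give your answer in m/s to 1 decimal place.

1.0 m/s

Taking east as x and north as y: velocity relative to the water = (-0.870, -0.966) m/s; the water relative to ground = (0.800, 0.000) m/s.
Velocity relative to ground = (-0.870, -0.966) + (0.800, 0.000) = (-0.070, -0.966) m/s.
Speed = |(-0.070, -0.966)| = 0.969 m/s.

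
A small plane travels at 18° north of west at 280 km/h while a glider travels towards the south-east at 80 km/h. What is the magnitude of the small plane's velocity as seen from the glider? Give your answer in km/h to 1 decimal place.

Taking east as x and north as y: small plane velocity = (-266.296, 86.525) km/h; glider velocity = (56.569, -56.569) km/h.
Velocity of small plane relative to glider = (-266.296, 86.525) − (56.569, -56.569) = (-322.864, 143.093) km/h.
Magnitude = |(-322.864, 143.093)| = 353.153 km/h.

353.2 km/h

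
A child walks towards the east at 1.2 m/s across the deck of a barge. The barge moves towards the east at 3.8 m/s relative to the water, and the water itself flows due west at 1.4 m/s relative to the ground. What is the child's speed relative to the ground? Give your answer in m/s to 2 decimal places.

3.60 m/s

In east/north components (m/s): child relative to barge = (1.200, 0.000); barge relative to water = (3.800, 0.000); water relative to ground = (-1.400, 0.000).
Sum = (3.600, 0.000) m/s.
Speed = |(3.600, 0.000)| = 3.600 m/s.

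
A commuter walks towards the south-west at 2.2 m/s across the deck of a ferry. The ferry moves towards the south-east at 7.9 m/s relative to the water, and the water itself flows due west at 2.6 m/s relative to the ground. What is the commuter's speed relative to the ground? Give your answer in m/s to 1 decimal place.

7.3 m/s

In east/north components (m/s): commuter relative to ferry = (-1.556, -1.556); ferry relative to water = (5.586, -5.586); water relative to ground = (-2.600, 0.000).
Sum = (1.431, -7.142) m/s.
Speed = |(1.431, -7.142)| = 7.284 m/s.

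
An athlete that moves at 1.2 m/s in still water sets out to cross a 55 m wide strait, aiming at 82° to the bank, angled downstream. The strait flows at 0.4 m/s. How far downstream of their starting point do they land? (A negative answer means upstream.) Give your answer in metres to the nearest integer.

26 m

Perpendicular speed = 1.188 m/s; crossing time = 55 / 1.188 = 46.284 s.
Net downstream speed = 0.567 m/s.
Drift = 0.567 × 46.284 = 26.243 m (downstream).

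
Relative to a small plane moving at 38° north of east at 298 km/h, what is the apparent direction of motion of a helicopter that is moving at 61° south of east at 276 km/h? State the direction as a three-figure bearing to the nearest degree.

Taking east as x and north as y: helicopter velocity = (133.807, -241.395) km/h; small plane velocity = (234.827, 183.467) km/h.
Velocity of helicopter relative to small plane = (133.807, -241.395) − (234.827, 183.467) = (-101.020, -424.862) km/h.
Bearing = atan2(-101.02, -424.86) = 193.37° clockwise from north.

193°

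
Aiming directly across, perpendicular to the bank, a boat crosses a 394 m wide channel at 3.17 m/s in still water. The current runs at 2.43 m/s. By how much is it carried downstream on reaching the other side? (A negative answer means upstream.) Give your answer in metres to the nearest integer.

302 m

Perpendicular speed = 3.170 m/s; crossing time = 394 / 3.170 = 124.290 s.
Net downstream speed = 2.430 m/s.
Drift = 2.430 × 124.290 = 302.025 m (downstream).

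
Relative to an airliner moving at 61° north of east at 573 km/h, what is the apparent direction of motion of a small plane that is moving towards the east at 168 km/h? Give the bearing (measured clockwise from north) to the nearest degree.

Taking east as x and north as y: small plane velocity = (168.000, 0.000) km/h; airliner velocity = (277.796, 501.157) km/h.
Velocity of small plane relative to airliner = (168.000, 0.000) − (277.796, 501.157) = (-109.796, -501.157) km/h.
Bearing = atan2(-109.80, -501.16) = 192.36° clockwise from north.

192°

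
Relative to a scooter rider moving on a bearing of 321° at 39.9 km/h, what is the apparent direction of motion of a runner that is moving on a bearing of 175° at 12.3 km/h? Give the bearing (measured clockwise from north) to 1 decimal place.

148.8°

Taking east as x and north as y: runner velocity = (1.072, -12.253) km/h; scooter rider velocity = (-25.110, 31.008) km/h.
Velocity of runner relative to scooter rider = (1.072, -12.253) − (-25.110, 31.008) = (26.182, -43.261) km/h.
Bearing = atan2(26.18, -43.26) = 148.82° clockwise from north.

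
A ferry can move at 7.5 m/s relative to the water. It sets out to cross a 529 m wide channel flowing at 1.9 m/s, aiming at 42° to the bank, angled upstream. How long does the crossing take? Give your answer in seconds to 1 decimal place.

105.4 s

The component of the ferry's velocity perpendicular to the bank is 7.5 × sin 42° = 5.018 m/s.
The current is parallel to the bank, so it does not affect the crossing time.
Time = 529 / 5.018 = 105.410 s.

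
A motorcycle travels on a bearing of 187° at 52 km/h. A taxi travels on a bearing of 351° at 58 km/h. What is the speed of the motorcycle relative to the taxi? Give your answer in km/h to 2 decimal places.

Taking east as x and north as y: motorcycle velocity = (-6.337, -51.612) km/h; taxi velocity = (-9.073, 57.286) km/h.
Velocity of motorcycle relative to taxi = (-6.337, -51.612) − (-9.073, 57.286) = (2.736, -108.898) km/h.
Magnitude = |(2.736, -108.898)| = 108.933 km/h.

108.93 km/h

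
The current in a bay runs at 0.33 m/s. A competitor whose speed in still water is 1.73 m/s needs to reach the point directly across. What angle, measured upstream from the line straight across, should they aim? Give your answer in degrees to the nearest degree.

11°

To cancel the current, the upstream component of the competitor's velocity must equal the flow: 1.73 sin θ = 0.33.
sin θ = 0.33 / 1.73 = 0.1908.
θ = arcsin(0.1908) = 10.997°.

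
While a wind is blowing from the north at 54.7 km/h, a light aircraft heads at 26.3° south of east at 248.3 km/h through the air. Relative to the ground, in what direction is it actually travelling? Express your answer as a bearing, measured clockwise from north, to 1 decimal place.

Taking east as x and north as y: velocity relative to the air = (222.598, -110.015) km/h; the air relative to ground = (0.000, -54.700) km/h.
Velocity relative to ground = (222.598, -110.015) + (0.000, -54.700) = (222.598, -164.715) km/h.
Bearing = atan2(222.60, -164.71) = 126.50° clockwise from north.

126.5°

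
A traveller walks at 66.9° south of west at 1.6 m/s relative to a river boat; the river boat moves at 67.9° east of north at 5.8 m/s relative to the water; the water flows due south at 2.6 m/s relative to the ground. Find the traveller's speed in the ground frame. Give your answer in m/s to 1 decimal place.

5.1 m/s

In east/north components (m/s): traveller relative to river boat = (-0.628, -1.472); river boat relative to water = (5.374, 2.182); water relative to ground = (0.000, -2.600).
Sum = (4.746, -1.890) m/s.
Speed = |(4.746, -1.890)| = 5.108 m/s.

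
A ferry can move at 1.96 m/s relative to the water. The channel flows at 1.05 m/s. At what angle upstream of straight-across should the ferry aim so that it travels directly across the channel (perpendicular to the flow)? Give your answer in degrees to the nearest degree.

To cancel the current, the upstream component of the ferry's velocity must equal the flow: 1.96 sin θ = 1.05.
sin θ = 1.05 / 1.96 = 0.5357.
θ = arcsin(0.5357) = 32.392°.

32°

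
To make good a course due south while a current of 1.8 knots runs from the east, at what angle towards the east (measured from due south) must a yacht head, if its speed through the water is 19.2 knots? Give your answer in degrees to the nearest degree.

5°

The current pushes perpendicular to the desired track; the heading must have a component into the current equal to 1.8 knots: 19.2 sin θ = 1.8.
sin θ = 0.0938, so θ = 5.379°.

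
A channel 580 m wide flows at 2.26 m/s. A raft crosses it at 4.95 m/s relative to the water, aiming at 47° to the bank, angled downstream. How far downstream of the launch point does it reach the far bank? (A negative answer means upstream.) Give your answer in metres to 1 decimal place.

Perpendicular speed = 3.620 m/s; crossing time = 580 / 3.620 = 160.212 s.
Net downstream speed = 5.636 m/s.
Drift = 5.636 × 160.212 = 902.938 m (downstream).

902.9 m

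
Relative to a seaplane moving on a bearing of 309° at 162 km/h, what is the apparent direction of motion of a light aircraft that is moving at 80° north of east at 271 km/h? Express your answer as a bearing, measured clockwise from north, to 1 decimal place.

046.4°

Taking east as x and north as y: light aircraft velocity = (47.059, 266.883) km/h; seaplane velocity = (-125.898, 101.950) km/h.
Velocity of light aircraft relative to seaplane = (47.059, 266.883) − (-125.898, 101.950) = (172.956, 164.933) km/h.
Bearing = atan2(172.96, 164.93) = 46.36° clockwise from north.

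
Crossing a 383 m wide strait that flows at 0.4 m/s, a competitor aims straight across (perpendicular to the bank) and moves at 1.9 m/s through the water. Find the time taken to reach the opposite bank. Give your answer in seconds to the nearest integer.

The component of the competitor's velocity perpendicular to the bank is 1.9 m/s.
The flow acts along the bank and has no component across it.
Time = 383 / 1.900 = 201.579 s.

202 s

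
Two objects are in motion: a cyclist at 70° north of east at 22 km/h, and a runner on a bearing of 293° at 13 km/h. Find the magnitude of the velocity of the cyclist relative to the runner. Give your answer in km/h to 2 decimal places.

24.96 km/h

Taking east as x and north as y: cyclist velocity = (7.524, 20.673) km/h; runner velocity = (-11.967, 5.080) km/h.
Velocity of cyclist relative to runner = (7.524, 20.673) − (-11.967, 5.080) = (19.491, 15.594) km/h.
Magnitude = |(19.491, 15.594)| = 24.961 km/h.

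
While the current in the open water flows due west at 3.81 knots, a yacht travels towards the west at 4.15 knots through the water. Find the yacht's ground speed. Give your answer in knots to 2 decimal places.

Taking east as x and north as y: velocity relative to the water = (-4.150, 0.000) knots; the water relative to ground = (-3.810, 0.000) knots.
Velocity relative to ground = (-4.150, 0.000) + (-3.810, 0.000) = (-7.960, 0.000) knots.
Speed = |(-7.960, 0.000)| = 7.960 knots.

7.96 knots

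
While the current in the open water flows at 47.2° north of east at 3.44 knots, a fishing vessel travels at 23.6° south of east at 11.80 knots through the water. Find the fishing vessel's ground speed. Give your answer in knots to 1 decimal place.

13.3 knots

Taking east as x and north as y: velocity relative to the water = (10.813, -4.724) knots; the water relative to ground = (2.337, 2.524) knots.
Velocity relative to ground = (10.813, -4.724) + (2.337, 2.524) = (13.150, -2.200) knots.
Speed = |(13.150, -2.200)| = 13.333 knots.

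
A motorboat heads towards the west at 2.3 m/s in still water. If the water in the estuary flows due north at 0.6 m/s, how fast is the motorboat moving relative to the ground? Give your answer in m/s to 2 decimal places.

2.38 m/s

Taking east as x and north as y: velocity relative to the water = (-2.300, 0.000) m/s; the water relative to ground = (0.000, 0.600) m/s.
Velocity relative to ground = (-2.300, 0.000) + (0.000, 0.600) = (-2.300, 0.600) m/s.
Speed = |(-2.300, 0.600)| = 2.377 m/s.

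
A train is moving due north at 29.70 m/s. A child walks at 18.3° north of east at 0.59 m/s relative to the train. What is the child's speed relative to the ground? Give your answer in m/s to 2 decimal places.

29.89 m/s

Taking east as x and north as y: train velocity = (0.000, 29.700) m/s; child velocity relative to train = (0.560, 0.185) m/s.
Velocity relative to ground = (0.000, 29.700) + (0.560, 0.185) = (0.560, 29.885) m/s.
Speed = |(0.560, 29.885)| = 29.891 m/s.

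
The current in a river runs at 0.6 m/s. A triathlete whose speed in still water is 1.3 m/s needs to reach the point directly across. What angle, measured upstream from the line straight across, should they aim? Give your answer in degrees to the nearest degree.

To cancel the current, the upstream component of the triathlete's velocity must equal the flow: 1.3 sin θ = 0.6.
sin θ = 0.6 / 1.3 = 0.4615.
θ = arcsin(0.4615) = 27.486°.

27°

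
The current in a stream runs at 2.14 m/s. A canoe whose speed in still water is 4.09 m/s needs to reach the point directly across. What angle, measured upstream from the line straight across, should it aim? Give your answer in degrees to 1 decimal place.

To cancel the current, the upstream component of the canoe's velocity must equal the flow: 4.09 sin θ = 2.14.
sin θ = 2.14 / 4.09 = 0.5232.
θ = arcsin(0.5232) = 31.549°.

31.5°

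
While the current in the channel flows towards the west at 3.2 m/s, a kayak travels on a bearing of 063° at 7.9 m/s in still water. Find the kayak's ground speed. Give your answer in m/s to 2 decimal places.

5.25 m/s

Taking east as x and north as y: velocity relative to the water = (7.039, 3.587) m/s; the water relative to ground = (-3.200, 0.000) m/s.
Velocity relative to ground = (7.039, 3.587) + (-3.200, 0.000) = (3.839, 3.587) m/s.
Speed = |(3.839, 3.587)| = 5.254 m/s.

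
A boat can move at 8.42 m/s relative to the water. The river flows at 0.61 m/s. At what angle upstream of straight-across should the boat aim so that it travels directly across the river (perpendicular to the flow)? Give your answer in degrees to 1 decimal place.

To cancel the current, the upstream component of the boat's velocity must equal the flow: 8.42 sin θ = 0.61.
sin θ = 0.61 / 8.42 = 0.0724.
θ = arcsin(0.0724) = 4.155°.

4.2°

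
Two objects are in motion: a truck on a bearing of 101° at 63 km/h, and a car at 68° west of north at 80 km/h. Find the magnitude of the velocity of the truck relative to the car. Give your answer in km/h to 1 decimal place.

142.4 km/h

Taking east as x and north as y: truck velocity = (61.843, -12.021) km/h; car velocity = (-74.175, 29.969) km/h.
Velocity of truck relative to car = (61.843, -12.021) − (-74.175, 29.969) = (136.017, -41.989) km/h.
Magnitude = |(136.017, -41.989)| = 142.351 km/h.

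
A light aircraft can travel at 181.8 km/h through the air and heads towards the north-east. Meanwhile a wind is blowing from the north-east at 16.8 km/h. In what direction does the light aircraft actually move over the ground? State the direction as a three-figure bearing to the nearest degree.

Taking east as x and north as y: velocity relative to the air = (128.552, 128.552) km/h; the air relative to ground = (-11.879, -11.879) km/h.
Velocity relative to ground = (128.552, 128.552) + (-11.879, -11.879) = (116.673, 116.673) km/h.
Bearing = atan2(116.67, 116.67) = 45.00° clockwise from north.

045°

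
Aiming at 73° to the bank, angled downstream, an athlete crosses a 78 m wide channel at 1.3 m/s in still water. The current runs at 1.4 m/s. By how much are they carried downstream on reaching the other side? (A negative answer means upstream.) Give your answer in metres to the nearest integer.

Perpendicular speed = 1.243 m/s; crossing time = 78 / 1.243 = 62.742 s.
Net downstream speed = 1.780 m/s.
Drift = 1.780 × 62.742 = 111.685 m (downstream).

112 m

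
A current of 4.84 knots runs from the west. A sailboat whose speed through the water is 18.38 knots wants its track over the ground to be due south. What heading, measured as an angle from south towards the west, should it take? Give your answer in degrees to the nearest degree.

15°

The current pushes perpendicular to the desired track; the heading must have a component into the current equal to 4.84 knots: 18.38 sin θ = 4.84.
sin θ = 0.2633, so θ = 15.268°.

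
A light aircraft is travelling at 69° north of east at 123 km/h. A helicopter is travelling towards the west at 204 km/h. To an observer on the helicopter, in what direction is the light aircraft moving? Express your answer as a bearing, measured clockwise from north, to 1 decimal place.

065.2°

Taking east as x and north as y: light aircraft velocity = (44.079, 114.830) km/h; helicopter velocity = (-204.000, 0.000) km/h.
Velocity of light aircraft relative to helicopter = (44.079, 114.830) − (-204.000, 0.000) = (248.079, 114.830) km/h.
Bearing = atan2(248.08, 114.83) = 65.16° clockwise from north.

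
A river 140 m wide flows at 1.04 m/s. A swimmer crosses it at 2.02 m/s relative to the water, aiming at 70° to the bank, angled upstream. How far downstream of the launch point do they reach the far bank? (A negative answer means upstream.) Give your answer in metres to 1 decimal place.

Perpendicular speed = 1.898 m/s; crossing time = 140 / 1.898 = 73.755 s.
Net downstream speed = 0.349 m/s.
Drift = 0.349 × 73.755 = 25.749 m (downstream).

25.7 m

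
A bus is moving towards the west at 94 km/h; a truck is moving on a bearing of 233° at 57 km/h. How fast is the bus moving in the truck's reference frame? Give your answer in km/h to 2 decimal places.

59.39 km/h

Taking east as x and north as y: bus velocity = (-94.000, 0.000) km/h; truck velocity = (-45.522, -34.303) km/h.
Velocity of bus relative to truck = (-94.000, 0.000) − (-45.522, -34.303) = (-48.478, 34.303) km/h.
Magnitude = |(-48.478, 34.303)| = 59.387 km/h.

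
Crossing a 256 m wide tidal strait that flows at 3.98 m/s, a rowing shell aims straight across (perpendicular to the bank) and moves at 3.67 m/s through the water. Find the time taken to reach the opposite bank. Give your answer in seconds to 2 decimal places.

69.75 s

The component of the rowing shell's velocity perpendicular to the bank is 3.67 m/s.
The flow acts along the bank and has no component across it.
Time = 256 / 3.670 = 69.755 s.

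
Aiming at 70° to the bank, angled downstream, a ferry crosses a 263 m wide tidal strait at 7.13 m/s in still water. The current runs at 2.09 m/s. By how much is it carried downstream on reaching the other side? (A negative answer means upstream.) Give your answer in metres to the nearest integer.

178 m

Perpendicular speed = 6.700 m/s; crossing time = 263 / 6.700 = 39.254 s.
Net downstream speed = 4.529 m/s.
Drift = 4.529 × 39.254 = 177.764 m (downstream).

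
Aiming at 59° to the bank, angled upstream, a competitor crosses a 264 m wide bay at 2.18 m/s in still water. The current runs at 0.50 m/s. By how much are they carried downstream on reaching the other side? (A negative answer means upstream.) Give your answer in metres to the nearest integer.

Perpendicular speed = 1.869 m/s; crossing time = 264 / 1.869 = 141.280 s.
Net downstream speed = -0.623 m/s.
Drift = -0.623 × 141.280 = -87.987 m (upstream).

-88 m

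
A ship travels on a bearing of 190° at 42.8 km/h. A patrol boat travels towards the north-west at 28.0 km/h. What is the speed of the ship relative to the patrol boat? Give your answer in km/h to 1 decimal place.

63.2 km/h

Taking east as x and north as y: ship velocity = (-7.432, -42.150) km/h; patrol boat velocity = (-19.799, 19.799) km/h.
Velocity of ship relative to patrol boat = (-7.432, -42.150) − (-19.799, 19.799) = (12.367, -61.949) km/h.
Magnitude = |(12.367, -61.949)| = 63.171 km/h.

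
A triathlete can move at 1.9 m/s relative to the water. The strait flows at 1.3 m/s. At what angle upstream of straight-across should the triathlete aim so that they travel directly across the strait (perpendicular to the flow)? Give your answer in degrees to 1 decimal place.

43.2°

To cancel the current, the upstream component of the triathlete's velocity must equal the flow: 1.9 sin θ = 1.3.
sin θ = 1.3 / 1.9 = 0.6842.
θ = arcsin(0.6842) = 43.174°.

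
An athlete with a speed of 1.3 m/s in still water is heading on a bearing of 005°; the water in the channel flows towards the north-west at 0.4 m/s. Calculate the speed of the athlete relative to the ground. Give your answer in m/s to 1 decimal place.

Taking east as x and north as y: velocity relative to the water = (0.113, 1.295) m/s; the water relative to ground = (-0.283, 0.283) m/s.
Velocity relative to ground = (0.113, 1.295) + (-0.283, 0.283) = (-0.170, 1.578) m/s.
Speed = |(-0.170, 1.578)| = 1.587 m/s.

1.6 m/s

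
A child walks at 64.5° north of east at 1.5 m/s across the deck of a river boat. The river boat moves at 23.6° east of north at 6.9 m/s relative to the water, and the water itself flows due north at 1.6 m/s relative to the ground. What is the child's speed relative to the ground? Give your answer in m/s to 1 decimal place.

9.9 m/s

In east/north components (m/s): child relative to river boat = (0.646, 1.354); river boat relative to water = (2.762, 6.323); water relative to ground = (0.000, 1.600).
Sum = (3.408, 9.277) m/s.
Speed = |(3.408, 9.277)| = 9.883 m/s.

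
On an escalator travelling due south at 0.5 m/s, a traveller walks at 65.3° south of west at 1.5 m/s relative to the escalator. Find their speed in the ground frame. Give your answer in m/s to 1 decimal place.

Taking east as x and north as y: escalator velocity = (0.000, -0.500) m/s; traveller velocity relative to escalator = (-0.627, -1.363) m/s.
Velocity relative to ground = (0.000, -0.500) + (-0.627, -1.363) = (-0.627, -1.863) m/s.
Speed = |(-0.627, -1.863)| = 1.965 m/s.

2.0 m/s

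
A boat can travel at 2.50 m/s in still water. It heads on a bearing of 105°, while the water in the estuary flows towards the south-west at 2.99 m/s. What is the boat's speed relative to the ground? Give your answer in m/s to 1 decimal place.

Taking east as x and north as y: velocity relative to the water = (2.415, -0.647) m/s; the water relative to ground = (-2.114, -2.114) m/s.
Velocity relative to ground = (2.415, -0.647) + (-2.114, -2.114) = (0.301, -2.761) m/s.
Speed = |(0.301, -2.761)| = 2.778 m/s.

2.8 m/s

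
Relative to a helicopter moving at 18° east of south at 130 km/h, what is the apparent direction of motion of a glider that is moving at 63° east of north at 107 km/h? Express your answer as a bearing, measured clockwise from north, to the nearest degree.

018°

Taking east as x and north as y: glider velocity = (95.338, 48.577) km/h; helicopter velocity = (40.172, -123.637) km/h.
Velocity of glider relative to helicopter = (95.338, 48.577) − (40.172, -123.637) = (55.165, 172.214) km/h.
Bearing = atan2(55.17, 172.21) = 17.76° clockwise from north.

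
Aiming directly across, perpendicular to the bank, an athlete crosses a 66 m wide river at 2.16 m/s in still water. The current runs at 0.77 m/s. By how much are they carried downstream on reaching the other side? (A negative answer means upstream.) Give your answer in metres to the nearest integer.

24 m

Perpendicular speed = 2.160 m/s; crossing time = 66 / 2.160 = 30.556 s.
Net downstream speed = 0.770 m/s.
Drift = 0.770 × 30.556 = 23.528 m (downstream).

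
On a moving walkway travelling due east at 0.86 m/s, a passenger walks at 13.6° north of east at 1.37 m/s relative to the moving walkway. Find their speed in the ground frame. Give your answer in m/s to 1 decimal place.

Taking east as x and north as y: moving walkway velocity = (0.860, 0.000) m/s; passenger velocity relative to moving walkway = (1.332, 0.322) m/s.
Velocity relative to ground = (0.860, 0.000) + (1.332, 0.322) = (2.192, 0.322) m/s.
Speed = |(2.192, 0.322)| = 2.215 m/s.

2.2 m/s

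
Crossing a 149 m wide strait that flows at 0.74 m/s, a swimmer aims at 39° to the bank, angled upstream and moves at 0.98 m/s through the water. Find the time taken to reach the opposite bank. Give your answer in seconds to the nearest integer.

242 s

The component of the swimmer's velocity perpendicular to the bank is 0.98 × sin 39° = 0.617 m/s.
The flow acts along the bank and has no component across it.
Time = 149 / 0.617 = 241.595 s.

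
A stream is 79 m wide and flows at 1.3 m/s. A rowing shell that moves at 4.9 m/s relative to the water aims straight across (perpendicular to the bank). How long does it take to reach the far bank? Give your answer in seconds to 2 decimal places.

16.12 s

The component of the rowing shell's velocity perpendicular to the bank is 4.9 m/s.
The flow acts along the bank and has no component across it.
Time = 79 / 4.900 = 16.122 s.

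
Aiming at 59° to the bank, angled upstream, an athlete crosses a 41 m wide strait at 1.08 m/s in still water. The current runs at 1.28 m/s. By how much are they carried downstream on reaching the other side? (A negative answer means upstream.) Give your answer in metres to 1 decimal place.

Perpendicular speed = 0.926 m/s; crossing time = 41 / 0.926 = 44.289 s.
Net downstream speed = 0.724 m/s.
Drift = 0.724 × 44.289 = 32.054 m (downstream).

32.1 m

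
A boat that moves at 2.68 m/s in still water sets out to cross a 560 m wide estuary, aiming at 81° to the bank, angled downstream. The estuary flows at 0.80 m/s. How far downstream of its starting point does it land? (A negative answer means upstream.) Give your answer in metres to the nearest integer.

258 m

Perpendicular speed = 2.647 m/s; crossing time = 560 / 2.647 = 211.560 s.
Net downstream speed = 1.219 m/s.
Drift = 1.219 × 211.560 = 257.943 m (downstream).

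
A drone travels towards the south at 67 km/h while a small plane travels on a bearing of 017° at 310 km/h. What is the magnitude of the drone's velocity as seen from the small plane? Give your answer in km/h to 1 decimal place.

Taking east as x and north as y: drone velocity = (0.000, -67.000) km/h; small plane velocity = (90.635, 296.454) km/h.
Velocity of drone relative to small plane = (0.000, -67.000) − (90.635, 296.454) = (-90.635, -363.454) km/h.
Magnitude = |(-90.635, -363.454)| = 374.585 km/h.

374.6 km/h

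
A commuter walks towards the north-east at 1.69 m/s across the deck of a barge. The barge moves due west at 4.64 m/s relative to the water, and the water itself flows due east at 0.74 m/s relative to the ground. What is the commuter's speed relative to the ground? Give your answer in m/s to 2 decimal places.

In east/north components (m/s): commuter relative to barge = (1.195, 1.195); barge relative to water = (-4.640, 0.000); water relative to ground = (0.740, 0.000).
Sum = (-2.705, 1.195) m/s.
Speed = |(-2.705, 1.195)| = 2.957 m/s.

2.96 m/s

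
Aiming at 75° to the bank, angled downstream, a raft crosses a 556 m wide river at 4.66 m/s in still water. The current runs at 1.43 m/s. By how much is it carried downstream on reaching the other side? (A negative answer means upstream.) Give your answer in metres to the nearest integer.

Perpendicular speed = 4.501 m/s; crossing time = 556 / 4.501 = 123.522 s.
Net downstream speed = 2.636 m/s.
Drift = 2.636 × 123.522 = 325.617 m (downstream).

326 m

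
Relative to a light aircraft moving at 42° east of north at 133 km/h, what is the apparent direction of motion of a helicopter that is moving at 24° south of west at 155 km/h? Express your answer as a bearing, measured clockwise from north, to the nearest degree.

235°

Taking east as x and north as y: helicopter velocity = (-141.600, -63.044) km/h; light aircraft velocity = (88.994, 98.838) km/h.
Velocity of helicopter relative to light aircraft = (-141.600, -63.044) − (88.994, 98.838) = (-230.594, -161.882) km/h.
Bearing = atan2(-230.59, -161.88) = 234.93° clockwise from north.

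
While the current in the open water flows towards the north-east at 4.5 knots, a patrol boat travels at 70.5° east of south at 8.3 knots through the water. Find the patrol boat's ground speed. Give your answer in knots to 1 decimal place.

11.0 knots

Taking east as x and north as y: velocity relative to the water = (7.824, -2.771) knots; the water relative to ground = (3.182, 3.182) knots.
Velocity relative to ground = (7.824, -2.771) + (3.182, 3.182) = (11.006, 0.411) knots.
Speed = |(11.006, 0.411)| = 11.014 knots.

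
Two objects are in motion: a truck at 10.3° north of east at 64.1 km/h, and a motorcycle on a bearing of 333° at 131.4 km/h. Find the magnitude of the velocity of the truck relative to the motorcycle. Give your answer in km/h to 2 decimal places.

Taking east as x and north as y: truck velocity = (63.067, 11.461) km/h; motorcycle velocity = (-59.654, 117.078) km/h.
Velocity of truck relative to motorcycle = (63.067, 11.461) − (-59.654, 117.078) = (122.721, -105.617) km/h.
Magnitude = |(122.721, -105.617)| = 161.912 km/h.

161.91 km/h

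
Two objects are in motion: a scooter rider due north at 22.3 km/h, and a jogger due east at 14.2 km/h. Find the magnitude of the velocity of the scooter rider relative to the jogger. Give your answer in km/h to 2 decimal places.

26.44 km/h

Taking east as x and north as y: scooter rider velocity = (0.000, 22.300) km/h; jogger velocity = (14.200, 0.000) km/h.
Velocity of scooter rider relative to jogger = (0.000, 22.300) − (14.200, 0.000) = (-14.200, 22.300) km/h.
Magnitude = |(-14.200, 22.300)| = 26.437 km/h.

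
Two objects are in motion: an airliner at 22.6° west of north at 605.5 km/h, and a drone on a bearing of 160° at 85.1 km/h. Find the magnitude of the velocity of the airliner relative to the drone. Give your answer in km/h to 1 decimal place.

Taking east as x and north as y: airliner velocity = (-232.691, 559.004) km/h; drone velocity = (29.106, -79.968) km/h.
Velocity of airliner relative to drone = (-232.691, 559.004) − (29.106, -79.968) = (-261.797, 638.972) km/h.
Magnitude = |(-261.797, 638.972)| = 690.523 km/h.

690.5 km/h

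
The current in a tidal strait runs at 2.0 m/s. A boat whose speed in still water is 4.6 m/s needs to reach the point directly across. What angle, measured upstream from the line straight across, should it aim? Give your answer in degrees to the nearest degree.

To cancel the current, the upstream component of the boat's velocity must equal the flow: 4.6 sin θ = 2.0.
sin θ = 2.0 / 4.6 = 0.4348.
θ = arcsin(0.4348) = 25.771°.

26°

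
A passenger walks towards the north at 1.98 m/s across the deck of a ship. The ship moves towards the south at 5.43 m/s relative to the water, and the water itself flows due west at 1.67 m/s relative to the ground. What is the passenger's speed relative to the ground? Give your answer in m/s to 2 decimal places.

In east/north components (m/s): passenger relative to ship = (0.000, 1.980); ship relative to water = (0.000, -5.430); water relative to ground = (-1.670, 0.000).
Sum = (-1.670, -3.450) m/s.
Speed = |(-1.670, -3.450)| = 3.833 m/s.

3.83 m/s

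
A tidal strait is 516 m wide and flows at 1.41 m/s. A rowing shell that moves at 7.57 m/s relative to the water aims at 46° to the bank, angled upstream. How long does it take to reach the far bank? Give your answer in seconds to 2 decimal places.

The component of the rowing shell's velocity perpendicular to the bank is 7.57 × sin 46° = 5.445 m/s.
Only the cross-stream component determines the crossing time; the current contributes nothing perpendicular to the bank.
Time = 516 / 5.445 = 94.759 s.

94.76 s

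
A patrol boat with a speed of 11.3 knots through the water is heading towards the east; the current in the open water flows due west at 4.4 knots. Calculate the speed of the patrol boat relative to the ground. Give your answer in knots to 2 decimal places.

Taking east as x and north as y: velocity relative to the water = (11.300, 0.000) knots; the water relative to ground = (-4.400, 0.000) knots.
Velocity relative to ground = (11.300, 0.000) + (-4.400, 0.000) = (6.900, 0.000) knots.
Speed = |(6.900, 0.000)| = 6.900 knots.

6.90 knots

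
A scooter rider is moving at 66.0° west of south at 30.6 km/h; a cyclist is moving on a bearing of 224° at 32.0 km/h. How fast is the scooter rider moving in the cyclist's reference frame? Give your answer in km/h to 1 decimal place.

Taking east as x and north as y: scooter rider velocity = (-27.954, -12.446) km/h; cyclist velocity = (-22.229, -23.019) km/h.
Velocity of scooter rider relative to cyclist = (-27.954, -12.446) − (-22.229, -23.019) = (-5.725, 10.573) km/h.
Magnitude = |(-5.725, 10.573)| = 12.023 km/h.

12.0 km/h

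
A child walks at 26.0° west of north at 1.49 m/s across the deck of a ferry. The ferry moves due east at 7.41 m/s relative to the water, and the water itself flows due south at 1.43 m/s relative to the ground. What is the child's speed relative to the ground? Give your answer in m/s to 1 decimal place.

6.8 m/s

In east/north components (m/s): child relative to ferry = (-0.653, 1.339); ferry relative to water = (7.410, 0.000); water relative to ground = (0.000, -1.430).
Sum = (6.757, -0.091) m/s.
Speed = |(6.757, -0.091)| = 6.757 m/s.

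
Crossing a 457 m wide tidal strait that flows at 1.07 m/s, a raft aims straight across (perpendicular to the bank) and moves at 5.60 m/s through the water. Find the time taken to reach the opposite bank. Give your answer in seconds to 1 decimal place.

81.6 s

The component of the raft's velocity perpendicular to the bank is 5.60 m/s.
The current is parallel to the bank, so it does not affect the crossing time.
Time = 457 / 5.600 = 81.607 s.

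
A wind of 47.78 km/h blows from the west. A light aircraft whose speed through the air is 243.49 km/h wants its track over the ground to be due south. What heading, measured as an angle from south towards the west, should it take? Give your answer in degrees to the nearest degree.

The wind pushes perpendicular to the desired track; the heading must have a component into the wind equal to 47.78 km/h: 243.49 sin θ = 47.78.
sin θ = 0.1962, so θ = 11.317°.

11°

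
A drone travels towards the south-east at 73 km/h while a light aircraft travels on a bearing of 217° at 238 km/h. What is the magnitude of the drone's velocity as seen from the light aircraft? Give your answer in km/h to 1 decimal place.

Taking east as x and north as y: drone velocity = (51.619, -51.619) km/h; light aircraft velocity = (-143.232, -190.075) km/h.
Velocity of drone relative to light aircraft = (51.619, -51.619) − (-143.232, -190.075) = (194.851, 138.456) km/h.
Magnitude = |(194.851, 138.456)| = 239.033 km/h.

239.0 km/h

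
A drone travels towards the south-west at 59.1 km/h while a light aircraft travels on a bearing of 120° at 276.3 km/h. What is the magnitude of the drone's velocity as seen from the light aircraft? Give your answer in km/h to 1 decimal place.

Taking east as x and north as y: drone velocity = (-41.790, -41.790) km/h; light aircraft velocity = (239.283, -138.150) km/h.
Velocity of drone relative to light aircraft = (-41.790, -41.790) − (239.283, -138.150) = (-281.073, 96.360) km/h.
Magnitude = |(-281.073, 96.360)| = 297.132 km/h.

297.1 km/h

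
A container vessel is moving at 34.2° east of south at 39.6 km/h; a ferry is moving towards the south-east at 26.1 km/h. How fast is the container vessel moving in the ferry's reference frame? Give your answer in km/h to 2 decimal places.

Taking east as x and north as y: container vessel velocity = (22.259, -32.752) km/h; ferry velocity = (18.455, -18.455) km/h.
Velocity of container vessel relative to ferry = (22.259, -32.752) − (18.455, -18.455) = (3.803, -14.297) km/h.
Magnitude = |(3.803, -14.297)| = 14.794 km/h.

14.79 km/h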